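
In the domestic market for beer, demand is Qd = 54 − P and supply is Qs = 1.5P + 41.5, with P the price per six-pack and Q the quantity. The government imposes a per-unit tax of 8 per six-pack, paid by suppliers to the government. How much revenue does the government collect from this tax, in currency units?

Before the tax: set 54 − P = 1.5P + 41.5 → P* = 5, Q* = 49.
With the tax collected from suppliers, supply shifts: Qs = 1.5(P − 8) + 41.5.
Solving gives Q = 44.2 with consumers paying 9.8 and suppliers receiving 1.8 (the 8 wedge).
Revenue = t · Q = 8 · 44.2 = 353.6.

Tax revenue = 353.6.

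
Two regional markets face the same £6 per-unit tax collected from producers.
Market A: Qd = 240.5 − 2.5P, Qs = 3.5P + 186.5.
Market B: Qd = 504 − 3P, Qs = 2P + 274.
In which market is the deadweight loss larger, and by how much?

Market A: pre-tax P* = £9, Q* = 218; post-tax Q = 209.25; deadweight loss = £26.25.
Market B: pre-tax P* = £46, Q* = 366; post-tax Q = 358.8; deadweight loss = £21.6.
Difference: £26.25 vs £21.6 → market A is larger by £4.65.

Market A, by £4.65.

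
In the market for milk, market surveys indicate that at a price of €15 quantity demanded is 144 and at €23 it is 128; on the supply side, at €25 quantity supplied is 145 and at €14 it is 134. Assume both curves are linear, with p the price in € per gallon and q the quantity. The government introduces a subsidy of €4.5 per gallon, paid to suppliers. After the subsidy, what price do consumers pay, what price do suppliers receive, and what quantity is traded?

Demand slope: (128 − 144)/(23 − 15) = -2, so qd = 174 − 2p.
Supply slope: (134 − 145)/(14 − 25) = 1, so qs = p + 120.
Without the subsidy, 174 − 2p = p + 120 gives 3p = 54, so p* = €18 and q* = 138.
With a per-unit subsidy paid to suppliers, each receives p + 4.5 per unit sold, so supply becomes qs = (p + 4.5) + 120.
Solving gives q = 141 with consumers paying €16.5 and suppliers receiving €21 (the €4.5 wedge).

Consumers pay €16.5; suppliers receive €21; quantity = 141.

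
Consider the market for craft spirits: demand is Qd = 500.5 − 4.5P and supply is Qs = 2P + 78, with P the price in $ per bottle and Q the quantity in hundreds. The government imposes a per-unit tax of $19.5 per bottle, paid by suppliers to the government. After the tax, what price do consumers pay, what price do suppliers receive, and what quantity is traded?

Without the tax, 500.5 − 4.5P = 2P + 78 gives 6.5P = 422.5, so P* = $65 and Q* = 208.
With the tax collected from suppliers, supply shifts: Qs = 2(P − 19.5) + 78.
New equilibrium: consumers pay $71, suppliers receive $51.5, Q = 181. (Wedge: Pb − Ps = 19.5.)
The less price-elastic side of the market bears the larger share of a per-unit tax.

Consumers pay $71; suppliers receive $51.5; quantity = 181.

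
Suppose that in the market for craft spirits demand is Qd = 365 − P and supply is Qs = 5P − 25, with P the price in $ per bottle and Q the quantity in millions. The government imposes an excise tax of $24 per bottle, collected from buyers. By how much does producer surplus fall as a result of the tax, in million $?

Before the tax: set 365 − P = 5P − 25 → P* = $65, Q* = 300.
With the tax collected from buyers, demand (in seller-price terms) shifts: Qd = 365 − (P + 24).
New equilibrium: buyers pay $85, sellers receive $61, Q = 280. (Wedge: Pb − Ps = 24.)
ΔPS is the trapezoid between Q = 280 and Q = 300 of height $4: ½ · (300 + 280) · 4 = $1160.

Producer surplus falls by $1160 million.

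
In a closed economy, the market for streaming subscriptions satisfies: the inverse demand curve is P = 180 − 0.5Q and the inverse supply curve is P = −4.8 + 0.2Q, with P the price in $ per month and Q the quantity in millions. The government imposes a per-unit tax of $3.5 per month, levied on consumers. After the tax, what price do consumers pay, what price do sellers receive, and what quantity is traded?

Consumers pay $50.5; sellers receive $47; quantity = 259.

Inverting to Q(P) form: Qd = 360 − 2P; Qs = 5P + 24.
Before the tax: set 360 − 2P = 5P + 24 → P* = $48, Q* = 264.
With the tax collected from consumers, demand (in seller-price terms) shifts: Qd = 360 − 2(P + 3.5).
New equilibrium: consumers pay $50.5, sellers receive $47, Q = 259. (Wedge: Pb − Ps = 3.5.)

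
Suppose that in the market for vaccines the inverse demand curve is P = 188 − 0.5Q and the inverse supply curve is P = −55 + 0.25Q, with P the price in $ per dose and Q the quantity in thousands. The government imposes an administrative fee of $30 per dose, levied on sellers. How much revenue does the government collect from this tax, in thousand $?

Inverting to Q(P) form: Qd = 376 − 2P; Qs = 4P + 220.
Before the tax: set 376 − 2P = 4P + 220 → P* = $26, Q* = 324.
With the tax collected from sellers, supply shifts: Qs = 4(P − 30) + 220.
New equilibrium: buyers pay $46, sellers receive $16, Q = 284. (Wedge: Pb − Ps = 30.)
Revenue = t · Q = 30 · 284 = $8520.

Tax revenue = $8520 thousand.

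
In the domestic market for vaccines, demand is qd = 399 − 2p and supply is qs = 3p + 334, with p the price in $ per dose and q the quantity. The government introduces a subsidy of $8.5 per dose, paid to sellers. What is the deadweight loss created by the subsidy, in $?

Before the subsidy: set 399 − 2p = 3p + 334 → p* = $13, q* = 373.
With a per-unit subsidy paid to sellers, each receives p + 8.5 per unit sold, so supply becomes qs = 3(p + 8.5) + 334.
New equilibrium: consumers pay $7.9, sellers receive $16.4, q = 383.2. (Wedge: pb − ps = −8.5.)
Quantity rises by |ΔQ| = |373 − 383.2| = 10.2.
DWL = ½ · t · |ΔQ| = ½ · 8.5 · 10.2 = $43.35.

Deadweight loss = $43.35.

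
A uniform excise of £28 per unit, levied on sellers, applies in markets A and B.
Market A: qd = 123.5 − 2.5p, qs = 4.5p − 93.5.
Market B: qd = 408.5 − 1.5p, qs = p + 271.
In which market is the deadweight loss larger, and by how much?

Market A: pre-tax p* = £31, q* = 46; post-tax q = 1; deadweight loss = £630.
Market B: pre-tax p* = £55, q* = 326; post-tax q = 309.2; deadweight loss = £235.2.
Difference: £630 vs £235.2 → market A is larger by £394.8.

Market A, by £394.8.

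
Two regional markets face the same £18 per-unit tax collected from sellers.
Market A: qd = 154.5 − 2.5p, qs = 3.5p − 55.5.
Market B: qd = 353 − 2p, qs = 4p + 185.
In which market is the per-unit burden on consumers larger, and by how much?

Market B, by £1.5.

Market A: pre-tax p* = £35, q* = 67; post-tax q = 40.75; per-unit burden on consumers = £10.5.
Market B: pre-tax p* = £28, q* = 297; post-tax q = 273; per-unit burden on consumers = £12.
Difference: £10.5 vs £12 → market B is larger by £1.5.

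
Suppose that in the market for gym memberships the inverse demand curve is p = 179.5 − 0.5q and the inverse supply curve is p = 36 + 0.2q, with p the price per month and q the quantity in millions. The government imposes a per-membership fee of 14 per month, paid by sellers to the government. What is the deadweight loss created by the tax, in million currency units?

Deadweight loss = 140 million.

Rewrite in direct form: qd = 359 − 2p and qs = 5p − 180.
Without the tax, 359 − 2p = 5p − 180 gives 7p = 539, so p* = 77 and q* = 205.
With the tax collected from sellers, supply shifts: qs = 5(p − 14) − 180.
New equilibrium: buyers pay 87, sellers receive 73, q = 185. (Wedge: pb − ps = 14.)
Quantity falls by |ΔQ| = |205 − 185| = 20.
DWL = ½ · t · |ΔQ| = ½ · 14 · 20 = 140.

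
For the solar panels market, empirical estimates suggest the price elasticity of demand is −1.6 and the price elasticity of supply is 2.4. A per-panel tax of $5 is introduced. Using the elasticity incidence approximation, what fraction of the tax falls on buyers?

Incidence ratio: buyers' share ≈ εs / (εs + |εd|) = 2.4 / (2.4 + 1.6) = 0.6.
Supply is the more elastic side, so buyers bear the larger share.

Buyers' share ≈ 0.6.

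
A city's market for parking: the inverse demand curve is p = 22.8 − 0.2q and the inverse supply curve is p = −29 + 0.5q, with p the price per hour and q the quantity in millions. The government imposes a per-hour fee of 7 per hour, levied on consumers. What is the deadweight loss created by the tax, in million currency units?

Deadweight loss = 35 million.

Rewrite in direct form: qd = 114 − 5p and qs = 2p + 58.
Before the tax: set 114 − 5p = 2p + 58 → p* = 8, q* = 74.
With the tax collected from consumers, demand (in seller-price terms) shifts: qd = 114 − 5(p + 7).
Solving gives q = 64 with consumers paying 10 and suppliers receiving 3 (the 7 wedge).
Quantity falls by |ΔQ| = |74 − 64| = 10.
DWL = ½ · t · |ΔQ| = ½ · 7 · 10 = 35.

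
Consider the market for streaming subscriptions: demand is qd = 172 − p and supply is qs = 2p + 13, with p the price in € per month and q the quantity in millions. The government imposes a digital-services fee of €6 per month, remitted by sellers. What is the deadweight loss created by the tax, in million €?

Before the tax: set 172 − p = 2p + 13 → p* = €53, q* = 119.
With the tax collected from sellers, supply shifts: qs = 2(p − 6) + 13.
Solving gives q = 115 with consumers paying €57 and sellers receiving €51 (the €6 wedge).
Quantity falls by |ΔQ| = |119 − 115| = 4.
DWL = ½ · t · |ΔQ| = ½ · 6 · 4 = €12.

Deadweight loss = €12 million.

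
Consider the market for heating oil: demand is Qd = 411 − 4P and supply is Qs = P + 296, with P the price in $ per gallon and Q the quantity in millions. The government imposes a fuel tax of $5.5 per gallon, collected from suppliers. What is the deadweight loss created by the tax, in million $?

Without the tax, 411 − 4P = P + 296 gives 5P = 115, so P* = $23 and Q* = 319.
With the tax collected from suppliers, supply shifts: Qs = (P − 5.5) + 296.
New equilibrium: consumers pay $24.1, suppliers receive $18.6, Q = 314.6. (Wedge: Pb − Ps = 5.5.)
Quantity falls by |ΔQ| = |319 − 314.6| = 4.4.
DWL = ½ · t · |ΔQ| = ½ · 5.5 · 4.4 = $12.1.

Deadweight loss = $12.1 million.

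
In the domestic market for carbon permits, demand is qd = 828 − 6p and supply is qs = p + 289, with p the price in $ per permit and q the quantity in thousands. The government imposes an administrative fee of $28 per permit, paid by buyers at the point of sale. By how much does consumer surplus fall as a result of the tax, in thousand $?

Consumer surplus falls by $1416 thousand.

Before the tax: set 828 − 6p = p + 289 → p* = $77, q* = 366.
With the tax collected from buyers, demand (in seller-price terms) shifts: qd = 828 − 6(p + 28).
Solving gives q = 342 with buyers paying $81 and producers receiving $53 (the $28 wedge).
ΔCS is the trapezoid between Q = 342 and Q = 366 of height $4: ½ · (366 + 342) · 4 = $1416.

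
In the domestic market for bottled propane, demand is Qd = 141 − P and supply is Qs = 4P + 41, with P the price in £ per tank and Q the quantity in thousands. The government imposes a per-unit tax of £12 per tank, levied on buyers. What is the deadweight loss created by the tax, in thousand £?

Before the tax: set 141 − P = 4P + 41 → P* = £20, Q* = 121.
With the tax collected from buyers, demand (in seller-price terms) shifts: Qd = 141 − (P + 12).
New equilibrium: buyers pay £29.6, producers receive £17.6, Q = 111.4. (Wedge: Pb − Ps = 12.)
Quantity falls by |ΔQ| = |121 − 111.4| = 9.6.
DWL = ½ · t · |ΔQ| = ½ · 12 · 9.6 = £57.6.

Deadweight loss = £57.6 thousand.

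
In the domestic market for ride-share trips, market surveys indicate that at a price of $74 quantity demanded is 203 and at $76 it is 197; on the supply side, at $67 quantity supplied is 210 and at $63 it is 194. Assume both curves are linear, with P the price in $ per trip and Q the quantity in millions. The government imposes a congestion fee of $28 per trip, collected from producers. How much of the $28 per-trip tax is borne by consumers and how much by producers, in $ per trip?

Demand slope: (197 − 203)/(76 − 74) = -3, so Qd = 425 − 3P.
Supply slope: (194 − 210)/(63 − 67) = 4, so Qs = 4P − 58.
Before the tax: set 425 − 3P = 4P − 58 → P* = $69, Q* = 218.
With the tax collected from producers, supply shifts: Qs = 4(P − 28) − 58.
New equilibrium: consumers pay $85, producers receive $57, Q = 170. (Wedge: Pb − Ps = 28.)
Burden on consumers: $16; on producers: $12. (They sum to $28.)
The less price-elastic side of the market bears the larger share of a per-unit tax.

Consumers bear $16 per trip; producers bear $12 per trip.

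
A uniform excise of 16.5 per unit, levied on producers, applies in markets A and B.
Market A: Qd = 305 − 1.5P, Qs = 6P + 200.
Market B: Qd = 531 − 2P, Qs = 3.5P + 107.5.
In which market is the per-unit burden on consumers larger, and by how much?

Market A: pre-tax P* = 14, Q* = 284; post-tax Q = 264.2; per-unit burden on consumers = 13.2.
Market B: pre-tax P* = 77, Q* = 377; post-tax Q = 356; per-unit burden on consumers = 10.5.
Difference: 13.2 vs 10.5 → market A is larger by 2.7.

Market A, by 2.7.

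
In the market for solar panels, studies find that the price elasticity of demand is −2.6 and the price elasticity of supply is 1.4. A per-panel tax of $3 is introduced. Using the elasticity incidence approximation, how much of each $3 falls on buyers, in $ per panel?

Buyers bear ≈ $1.05 per panel.

Incidence ratio: buyers' share ≈ εs / (εs + |εd|) = 1.4 / (1.4 + 2.6) = 0.35.
So buyers bear ≈ 0.35 × $3 = $1.05; suppliers bear $1.95.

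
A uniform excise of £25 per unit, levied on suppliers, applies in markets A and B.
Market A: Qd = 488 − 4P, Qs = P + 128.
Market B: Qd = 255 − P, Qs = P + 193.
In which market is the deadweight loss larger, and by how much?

Market A: pre-tax P* = £72, Q* = 200; post-tax Q = 180; deadweight loss = £250.
Market B: pre-tax P* = £31, Q* = 224; post-tax Q = 211.5; deadweight loss = £156.25.
Difference: £250 vs £156.25 → market A is larger by £93.75.

Market A, by £93.75.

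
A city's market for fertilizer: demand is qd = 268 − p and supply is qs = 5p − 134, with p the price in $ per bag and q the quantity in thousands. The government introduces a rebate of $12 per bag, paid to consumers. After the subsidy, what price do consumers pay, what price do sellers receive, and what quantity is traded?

Without the subsidy, 268 − p = 5p − 134 gives 6p = 402, so p* = $67 and q* = 201.
With a per-unit subsidy paid to consumers, each effectively pays p − 12, so demand becomes qd = 268 − (p − 12).
Solving gives q = 211 with consumers paying $57 and sellers receiving $69 (the $12 wedge).

Consumers pay $57; sellers receive $69; quantity = 211.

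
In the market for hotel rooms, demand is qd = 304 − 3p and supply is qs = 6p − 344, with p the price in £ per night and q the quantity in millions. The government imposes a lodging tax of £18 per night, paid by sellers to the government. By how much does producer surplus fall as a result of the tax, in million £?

Producer surplus falls by £420 million.

Before the tax: set 304 − 3p = 6p − 344 → p* = £72, q* = 88.
With the tax collected from sellers, supply shifts: qs = 6(p − 18) − 344.
New equilibrium: buyers pay £84, sellers receive £66, q = 52. (Wedge: pb − ps = 18.)
ΔPS is the trapezoid between Q = 52 and Q = 88 of height £6: ½ · (88 + 52) · 6 = £420.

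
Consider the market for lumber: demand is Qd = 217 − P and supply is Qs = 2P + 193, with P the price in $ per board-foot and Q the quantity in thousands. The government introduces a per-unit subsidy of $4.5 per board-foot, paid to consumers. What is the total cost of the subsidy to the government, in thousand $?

Before the subsidy: set 217 − P = 2P + 193 → P* = $8, Q* = 209.
With a per-unit subsidy paid to consumers, each effectively pays P − 4.5, so demand becomes Qd = 217 − (P − 4.5).
New equilibrium: consumers pay $5, producers receive $9.5, Q = 212. (Wedge: Pb − Ps = −4.5.)
Outlay = t · Q = 4.5 · 212 = $954.

Government outlay = $954 thousand.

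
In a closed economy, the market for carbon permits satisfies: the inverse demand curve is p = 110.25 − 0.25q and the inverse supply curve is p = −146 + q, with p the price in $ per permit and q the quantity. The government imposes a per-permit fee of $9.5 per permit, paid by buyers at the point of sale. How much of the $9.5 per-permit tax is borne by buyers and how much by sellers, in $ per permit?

Buyers bear $1.9 per permit; sellers bear $7.6 per permit.

Rewrite in direct form: qd = 441 − 4p and qs = p + 146.
Without the tax, 441 − 4p = p + 146 gives 5p = 295, so p* = $59 and q* = 205.
With the tax collected from buyers, demand (in seller-price terms) shifts: qd = 441 − 4(p + 9.5).
Solving gives q = 197.4 with buyers paying $60.9 and sellers receiving $51.4 (the $9.5 wedge).
Burden on buyers: $1.9; on sellers: $7.6. (They sum to $9.5.)
The less price-elastic side of the market bears the larger share of a per-unit tax.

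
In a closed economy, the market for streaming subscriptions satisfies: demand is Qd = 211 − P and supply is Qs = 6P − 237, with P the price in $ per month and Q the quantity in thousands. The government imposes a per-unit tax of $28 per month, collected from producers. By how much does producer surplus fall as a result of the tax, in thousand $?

Before the tax: set 211 − P = 6P − 237 → P* = $64, Q* = 147.
With the tax collected from producers, supply shifts: Qs = 6(P − 28) − 237.
Solving gives Q = 123 with consumers paying $88 and producers receiving $60 (the $28 wedge).
ΔPS is the trapezoid between Q = 123 and Q = 147 of height $4: ½ · (147 + 123) · 4 = $540.

Producer surplus falls by $540 thousand.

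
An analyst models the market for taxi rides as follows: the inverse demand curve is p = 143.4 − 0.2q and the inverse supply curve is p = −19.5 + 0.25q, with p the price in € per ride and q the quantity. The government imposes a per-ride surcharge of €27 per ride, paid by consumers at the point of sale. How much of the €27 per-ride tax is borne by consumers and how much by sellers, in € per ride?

Rewrite in direct form: qd = 717 − 5p and qs = 4p + 78.
Without the tax, 717 − 5p = 4p + 78 gives 9p = 639, so p* = €71 and q* = 362.
With the tax collected from consumers, demand (in seller-price terms) shifts: qd = 717 − 5(p + 27).
New equilibrium: consumers pay €83, sellers receive €56, q = 302. (Wedge: pb − ps = 27.)
Burden on consumers: €12; on sellers: €15. (They sum to €27.)
The less price-elastic side of the market bears the larger share of a per-unit tax.

Consumers bear €12 per ride; sellers bear €15 per ride.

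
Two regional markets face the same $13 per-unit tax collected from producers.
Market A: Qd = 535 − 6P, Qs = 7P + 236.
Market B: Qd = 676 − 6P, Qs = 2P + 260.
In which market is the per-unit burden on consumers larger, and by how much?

Market A: pre-tax P* = $23, Q* = 397; post-tax Q = 355; per-unit burden on consumers = $7.
Market B: pre-tax P* = $52, Q* = 364; post-tax Q = 344.5; per-unit burden on consumers = $3.25.
Difference: $7 vs $3.25 → market A is larger by $3.75.

Market A, by $3.75.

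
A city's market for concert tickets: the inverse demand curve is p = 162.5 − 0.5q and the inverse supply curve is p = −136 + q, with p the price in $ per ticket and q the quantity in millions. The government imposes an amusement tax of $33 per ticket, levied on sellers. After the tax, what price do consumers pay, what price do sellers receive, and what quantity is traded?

Rewrite in direct form: qd = 325 − 2p and qs = p + 136.
Without the tax, 325 − 2p = p + 136 gives 3p = 189, so p* = $63 and q* = 199.
With the tax collected from sellers, supply shifts: qs = (p − 33) + 136.
New equilibrium: consumers pay $74, sellers receive $41, q = 177. (Wedge: pb − ps = 33.)
The less price-elastic side of the market bears the larger share of a per-unit tax.

Consumers pay $74; sellers receive $41; quantity = 177.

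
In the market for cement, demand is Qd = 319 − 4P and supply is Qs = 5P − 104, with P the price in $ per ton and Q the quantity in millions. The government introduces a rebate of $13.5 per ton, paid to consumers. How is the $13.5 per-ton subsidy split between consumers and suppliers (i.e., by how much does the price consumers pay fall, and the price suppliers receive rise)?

Before the subsidy: set 319 − 4P = 5P − 104 → P* = $47, Q* = 131.
With a per-unit subsidy paid to consumers, each effectively pays P − 13.5, so demand becomes Qd = 319 − 4(P − 13.5).
New equilibrium: consumers pay $39.5, suppliers receive $53, Q = 161. (Wedge: Pb − Ps = −13.5.)
Gain to consumers: $7.5; to suppliers: $6. (They sum to $13.5.)

Consumers gain $7.5 per ton; suppliers gain $6 per ton.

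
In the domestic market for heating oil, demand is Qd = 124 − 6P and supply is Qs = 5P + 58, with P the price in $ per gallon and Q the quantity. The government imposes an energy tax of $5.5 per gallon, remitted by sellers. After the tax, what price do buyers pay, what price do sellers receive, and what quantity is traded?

Buyers pay $8.5; sellers receive $3; quantity = 73.

Before the tax: set 124 − 6P = 5P + 58 → P* = $6, Q* = 88.
With the tax collected from sellers, supply shifts: Qs = 5(P − 5.5) + 58.
Solving gives Q = 73 with buyers paying $8.5 and sellers receiving $3 (the $5.5 wedge).
The less price-elastic side of the market bears the larger share of a per-unit tax.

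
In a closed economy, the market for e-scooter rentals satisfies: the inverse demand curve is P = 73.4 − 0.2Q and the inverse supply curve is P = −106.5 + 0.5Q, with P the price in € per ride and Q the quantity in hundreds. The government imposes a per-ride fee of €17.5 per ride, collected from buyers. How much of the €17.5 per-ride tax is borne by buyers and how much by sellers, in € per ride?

Buyers bear €5 per ride; sellers bear €12.5 per ride.

Rewrite in direct form: Qd = 367 − 5P and Qs = 2P + 213.
Without the tax, 367 − 5P = 2P + 213 gives 7P = 154, so P* = €22 and Q* = 257.
With the tax collected from buyers, demand (in seller-price terms) shifts: Qd = 367 − 5(P + 17.5).
New equilibrium: buyers pay €27, sellers receive €9.5, Q = 232. (Wedge: Pb − Ps = 17.5.)
Burden on buyers: €5; on sellers: €12.5. (They sum to €17.5.)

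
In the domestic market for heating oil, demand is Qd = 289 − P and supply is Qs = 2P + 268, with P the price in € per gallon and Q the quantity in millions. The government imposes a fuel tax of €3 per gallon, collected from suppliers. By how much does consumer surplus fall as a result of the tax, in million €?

Without the tax, 289 − P = 2P + 268 gives 3P = 21, so P* = €7 and Q* = 282.
With the tax collected from suppliers, supply shifts: Qs = 2(P − 3) + 268.
New equilibrium: buyers pay €9, suppliers receive €6, Q = 280. (Wedge: Pb − Ps = 3.)
ΔCS is the trapezoid between Q = 280 and Q = 282 of height €2: ½ · (282 + 280) · 2 = €562.

Consumer surplus falls by €562 million.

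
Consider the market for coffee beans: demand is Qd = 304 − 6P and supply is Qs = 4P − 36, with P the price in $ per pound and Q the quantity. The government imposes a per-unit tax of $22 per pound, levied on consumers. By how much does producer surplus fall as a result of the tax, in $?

Producer surplus falls by $971.52.

Without the tax, 304 − 6P = 4P − 36 gives 10P = 340, so P* = $34 and Q* = 100.
With the tax collected from consumers, demand (in seller-price terms) shifts: Qd = 304 − 6(P + 22).
Solving gives Q = 47.2 with consumers paying $42.8 and producers receiving $20.8 (the $22 wedge).
ΔPS is the trapezoid between Q = 47.2 and Q = 100 of height $13.2: ½ · (100 + 47.2) · 13.2 = $971.52.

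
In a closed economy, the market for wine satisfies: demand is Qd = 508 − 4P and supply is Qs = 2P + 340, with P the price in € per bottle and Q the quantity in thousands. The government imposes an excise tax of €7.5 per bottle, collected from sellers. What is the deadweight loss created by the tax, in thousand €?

Deadweight loss = €37.5 thousand.

Before the tax: set 508 − 4P = 2P + 340 → P* = €28, Q* = 396.
With the tax collected from sellers, supply shifts: Qs = 2(P − 7.5) + 340.
New equilibrium: buyers pay €30.5, sellers receive €23, Q = 386. (Wedge: Pb − Ps = 7.5.)
Quantity falls by |ΔQ| = |396 − 386| = 10.
DWL = ½ · t · |ΔQ| = ½ · 7.5 · 10 = €37.5.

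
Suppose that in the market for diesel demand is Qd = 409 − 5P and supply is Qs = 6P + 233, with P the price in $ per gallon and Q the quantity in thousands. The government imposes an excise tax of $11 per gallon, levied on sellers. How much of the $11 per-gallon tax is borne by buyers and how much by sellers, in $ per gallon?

Without the tax, 409 − 5P = 6P + 233 gives 11P = 176, so P* = $16 and Q* = 329.
With the tax collected from sellers, supply shifts: Qs = 6(P − 11) + 233.
New equilibrium: buyers pay $22, sellers receive $11, Q = 299. (Wedge: Pb − Ps = 11.)
Burden on buyers: $6; on sellers: $5. (They sum to $11.)

Buyers bear $6 per gallon; sellers bear $5 per gallon.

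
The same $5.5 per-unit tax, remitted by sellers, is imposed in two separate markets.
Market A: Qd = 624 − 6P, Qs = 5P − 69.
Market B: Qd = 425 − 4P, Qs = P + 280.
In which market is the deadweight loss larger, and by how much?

Market A, by $29.15.

Market A: pre-tax P* = $63, Q* = 246; post-tax Q = 231; deadweight loss = $41.25.
Market B: pre-tax P* = $29, Q* = 309; post-tax Q = 304.6; deadweight loss = $12.1.
Difference: $41.25 vs $12.1 → market A is larger by $29.15.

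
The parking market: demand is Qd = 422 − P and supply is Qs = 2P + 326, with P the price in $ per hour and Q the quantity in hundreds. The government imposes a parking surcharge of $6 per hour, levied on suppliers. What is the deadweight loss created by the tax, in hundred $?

Before the tax: set 422 − P = 2P + 326 → P* = $32, Q* = 390.
With the tax collected from suppliers, supply shifts: Qs = 2(P − 6) + 326.
Solving gives Q = 386 with buyers paying $36 and suppliers receiving $30 (the $6 wedge).
Quantity falls by |ΔQ| = |390 − 386| = 4.
DWL = ½ · t · |ΔQ| = ½ · 6 · 4 = $12.

Deadweight loss = $12 hundred.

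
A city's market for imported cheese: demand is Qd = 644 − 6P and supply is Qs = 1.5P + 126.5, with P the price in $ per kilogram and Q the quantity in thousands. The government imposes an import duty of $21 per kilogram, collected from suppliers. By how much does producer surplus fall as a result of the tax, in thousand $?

Without the tax, 644 − 6P = 1.5P + 126.5 gives 7.5P = 517.5, so P* = $69 and Q* = 230.
With the tax collected from suppliers, supply shifts: Qs = 1.5(P − 21) + 126.5.
Solving gives Q = 204.8 with buyers paying $73.2 and suppliers receiving $52.2 (the $21 wedge).
ΔPS is the trapezoid between Q = 204.8 and Q = 230 of height $16.8: ½ · (230 + 204.8) · 16.8 = $3652.32.

Producer surplus falls by $3652.32 thousand.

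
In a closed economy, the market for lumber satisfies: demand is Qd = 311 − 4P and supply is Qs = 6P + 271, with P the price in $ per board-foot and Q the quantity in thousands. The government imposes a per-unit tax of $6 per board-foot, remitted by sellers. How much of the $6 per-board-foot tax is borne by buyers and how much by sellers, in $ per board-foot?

Buyers bear $3.6 per board-foot; sellers bear $2.4 per board-foot.

Without the tax, 311 − 4P = 6P + 271 gives 10P = 40, so P* = $4 and Q* = 295.
With the tax collected from sellers, supply shifts: Qs = 6(P − 6) + 271.
New equilibrium: buyers pay $7.6, sellers receive $1.6, Q = 280.6. (Wedge: Pb − Ps = 6.)
Burden on buyers: $3.6; on sellers: $2.4. (They sum to $6.)
The less price-elastic side of the market bears the larger share of a per-unit tax.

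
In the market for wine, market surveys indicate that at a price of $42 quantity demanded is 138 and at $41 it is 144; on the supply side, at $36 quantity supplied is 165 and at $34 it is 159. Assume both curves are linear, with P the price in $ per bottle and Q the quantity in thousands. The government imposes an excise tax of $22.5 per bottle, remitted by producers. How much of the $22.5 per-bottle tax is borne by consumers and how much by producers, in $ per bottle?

Consumers bear $7.5 per bottle; producers bear $15 per bottle.

Demand slope: (144 − 138)/(41 − 42) = -6, so Qd = 390 − 6P.
Supply slope: (159 − 165)/(34 − 36) = 3, so Qs = 3P + 57.
Before the tax: set 390 − 6P = 3P + 57 → P* = $37, Q* = 168.
With the tax collected from producers, supply shifts: Qs = 3(P − 22.5) + 57.
New equilibrium: consumers pay $44.5, producers receive $22, Q = 123. (Wedge: Pb − Ps = 22.5.)
Burden on consumers: $7.5; on producers: $15. (They sum to $22.5.)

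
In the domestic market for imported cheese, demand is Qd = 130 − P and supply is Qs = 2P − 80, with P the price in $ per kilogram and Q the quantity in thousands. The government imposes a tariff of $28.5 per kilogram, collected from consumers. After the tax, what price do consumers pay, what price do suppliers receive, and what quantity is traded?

Consumers pay $89; suppliers receive $60.5; quantity = 41.

Without the tax, 130 − P = 2P − 80 gives 3P = 210, so P* = $70 and Q* = 60.
With the tax collected from consumers, demand (in seller-price terms) shifts: Qd = 130 − (P + 28.5).
New equilibrium: consumers pay $89, suppliers receive $60.5, Q = 41. (Wedge: Pb − Ps = 28.5.)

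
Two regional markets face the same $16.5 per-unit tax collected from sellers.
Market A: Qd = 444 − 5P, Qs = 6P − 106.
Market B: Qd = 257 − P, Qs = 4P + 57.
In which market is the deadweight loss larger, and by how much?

Market A, by $262.35.

Market A: pre-tax P* = $50, Q* = 194; post-tax Q = 149; deadweight loss = $371.25.
Market B: pre-tax P* = $40, Q* = 217; post-tax Q = 203.8; deadweight loss = $108.9.
Difference: $371.25 vs $108.9 → market A is larger by $262.35.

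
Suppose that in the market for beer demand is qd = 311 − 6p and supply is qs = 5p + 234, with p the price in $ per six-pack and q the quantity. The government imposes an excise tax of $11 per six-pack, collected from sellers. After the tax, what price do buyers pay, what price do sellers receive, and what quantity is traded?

Buyers pay $12; sellers receive $1; quantity = 239.

Without the tax, 311 − 6p = 5p + 234 gives 11p = 77, so p* = $7 and q* = 269.
With the tax collected from sellers, supply shifts: qs = 5(p − 11) + 234.
Solving gives q = 239 with buyers paying $12 and sellers receiving $1 (the $11 wedge).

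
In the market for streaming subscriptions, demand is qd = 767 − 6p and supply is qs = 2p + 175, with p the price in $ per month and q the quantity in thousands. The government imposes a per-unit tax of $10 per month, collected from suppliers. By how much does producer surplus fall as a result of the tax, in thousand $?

Before the tax: set 767 − 6p = 2p + 175 → p* = $74, q* = 323.
With the tax collected from suppliers, supply shifts: qs = 2(p − 10) + 175.
Solving gives q = 308 with buyers paying $76.5 and suppliers receiving $66.5 (the $10 wedge).
ΔPS is the trapezoid between Q = 308 and Q = 323 of height $7.5: ½ · (323 + 308) · 7.5 = $2366.25.

Producer surplus falls by $2366.25 thousand.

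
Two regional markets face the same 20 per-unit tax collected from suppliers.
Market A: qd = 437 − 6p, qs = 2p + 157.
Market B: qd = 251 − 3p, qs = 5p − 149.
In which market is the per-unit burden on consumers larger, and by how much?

Market A: pre-tax p* = 35, q* = 227; post-tax q = 197; per-unit burden on consumers = 5.
Market B: pre-tax p* = 50, q* = 101; post-tax q = 63.5; per-unit burden on consumers = 12.5.
Difference: 5 vs 12.5 → market B is larger by 7.5.

Market B, by 7.5.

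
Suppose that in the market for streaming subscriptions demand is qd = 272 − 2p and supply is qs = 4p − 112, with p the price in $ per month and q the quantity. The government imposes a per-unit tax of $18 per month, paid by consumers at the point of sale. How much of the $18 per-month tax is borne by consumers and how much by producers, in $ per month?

Consumers bear $12 per month; producers bear $6 per month.

Before the tax: set 272 − 2p = 4p − 112 → p* = $64, q* = 144.
With the tax collected from consumers, demand (in seller-price terms) shifts: qd = 272 − 2(p + 18).
New equilibrium: consumers pay $76, producers receive $58, q = 120. (Wedge: pb − ps = 18.)
Burden on consumers: $12; on producers: $6. (They sum to $18.)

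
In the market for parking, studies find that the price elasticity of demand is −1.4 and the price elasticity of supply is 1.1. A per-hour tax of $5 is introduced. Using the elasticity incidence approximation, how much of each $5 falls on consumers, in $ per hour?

Incidence ratio: consumers' share ≈ εs / (εs + |εd|) = 1.1 / (1.1 + 1.4) = 0.44.
So consumers bear ≈ 0.44 × $5 = $2.2; suppliers bear $2.8.

Consumers bear ≈ $2.2 per hour.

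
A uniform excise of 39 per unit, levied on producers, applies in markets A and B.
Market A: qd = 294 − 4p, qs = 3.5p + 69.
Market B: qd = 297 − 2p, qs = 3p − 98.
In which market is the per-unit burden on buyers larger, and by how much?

Market B, by 5.2.

Market A: pre-tax p* = 30, q* = 174; post-tax q = 101.2; per-unit burden on buyers = 18.2.
Market B: pre-tax p* = 79, q* = 139; post-tax q = 92.2; per-unit burden on buyers = 23.4.
Difference: 18.2 vs 23.4 → market B is larger by 5.2.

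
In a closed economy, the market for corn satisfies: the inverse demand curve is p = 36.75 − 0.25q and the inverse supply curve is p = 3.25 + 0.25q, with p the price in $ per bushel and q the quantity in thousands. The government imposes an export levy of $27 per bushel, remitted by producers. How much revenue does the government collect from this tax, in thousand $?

Tax revenue = $351 thousand.

Rewrite in direct form: qd = 147 − 4p and qs = 4p − 13.
Before the tax: set 147 − 4p = 4p − 13 → p* = $20, q* = 67.
With the tax collected from producers, supply shifts: qs = 4(p − 27) − 13.
Solving gives q = 13 with consumers paying $33.5 and producers receiving $6.5 (the $27 wedge).
Revenue = t · Q = 27 · 13 = $351.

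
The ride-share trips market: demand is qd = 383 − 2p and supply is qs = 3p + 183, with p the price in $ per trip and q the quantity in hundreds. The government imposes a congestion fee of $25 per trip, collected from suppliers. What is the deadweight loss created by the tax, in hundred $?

Deadweight loss = $375 hundred.

Without the tax, 383 − 2p = 3p + 183 gives 5p = 200, so p* = $40 and q* = 303.
With the tax collected from suppliers, supply shifts: qs = 3(p − 25) + 183.
New equilibrium: buyers pay $55, suppliers receive $30, q = 273. (Wedge: pb − ps = 25.)
Quantity falls by |ΔQ| = |303 − 273| = 30.
DWL = ½ · t · |ΔQ| = ½ · 25 · 30 = $375.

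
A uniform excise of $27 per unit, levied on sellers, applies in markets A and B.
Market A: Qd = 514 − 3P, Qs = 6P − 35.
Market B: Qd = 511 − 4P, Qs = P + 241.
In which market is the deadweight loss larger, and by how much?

Market A: pre-tax P* = $61, Q* = 331; post-tax Q = 277; deadweight loss = $729.
Market B: pre-tax P* = $54, Q* = 295; post-tax Q = 273.4; deadweight loss = $291.6.
Difference: $729 vs $291.6 → market A is larger by $437.4.

Market A, by $437.4.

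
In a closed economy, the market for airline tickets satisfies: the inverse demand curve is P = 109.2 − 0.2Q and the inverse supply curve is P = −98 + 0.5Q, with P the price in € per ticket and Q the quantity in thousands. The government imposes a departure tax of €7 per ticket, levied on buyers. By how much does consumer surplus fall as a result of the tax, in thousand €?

Rewrite in direct form: Qd = 546 − 5P and Qs = 2P + 196.
Without the tax, 546 − 5P = 2P + 196 gives 7P = 350, so P* = €50 and Q* = 296.
With the tax collected from buyers, demand (in seller-price terms) shifts: Qd = 546 − 5(P + 7).
New equilibrium: buyers pay €52, suppliers receive €45, Q = 286. (Wedge: Pb − Ps = 7.)
ΔCS is the trapezoid between Q = 286 and Q = 296 of height €2: ½ · (296 + 286) · 2 = €582.

Consumer surplus falls by €582 thousand.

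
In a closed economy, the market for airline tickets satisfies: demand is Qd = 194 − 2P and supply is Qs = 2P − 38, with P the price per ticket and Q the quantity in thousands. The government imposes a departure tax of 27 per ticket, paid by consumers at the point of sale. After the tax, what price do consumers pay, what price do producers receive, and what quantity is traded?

Before the tax: set 194 − 2P = 2P − 38 → P* = 58, Q* = 78.
With the tax collected from consumers, demand (in seller-price terms) shifts: Qd = 194 − 2(P + 27).
New equilibrium: consumers pay 71.5, producers receive 44.5, Q = 51. (Wedge: Pb − Ps = 27.)
The less price-elastic side of the market bears the larger share of a per-unit tax.

Consumers pay 71.5; producers receive 44.5; quantity = 51.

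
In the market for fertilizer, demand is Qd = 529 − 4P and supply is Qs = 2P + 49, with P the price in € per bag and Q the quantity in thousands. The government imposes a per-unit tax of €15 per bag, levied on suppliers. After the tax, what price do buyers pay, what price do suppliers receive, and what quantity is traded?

Before the tax: set 529 − 4P = 2P + 49 → P* = €80, Q* = 209.
With the tax collected from suppliers, supply shifts: Qs = 2(P − 15) + 49.
Solving gives Q = 189 with buyers paying €85 and suppliers receiving €70 (the €15 wedge).

Buyers pay €85; suppliers receive €70; quantity = 189.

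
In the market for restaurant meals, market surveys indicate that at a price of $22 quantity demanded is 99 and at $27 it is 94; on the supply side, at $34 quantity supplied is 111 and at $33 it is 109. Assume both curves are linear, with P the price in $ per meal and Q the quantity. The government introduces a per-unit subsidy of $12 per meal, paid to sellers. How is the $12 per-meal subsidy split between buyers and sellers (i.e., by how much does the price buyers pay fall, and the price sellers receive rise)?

Demand slope: (94 − 99)/(27 − 22) = -1, so Qd = 121 − P.
Supply slope: (109 − 111)/(33 − 34) = 2, so Qs = 2P + 43.
Without the subsidy, 121 − P = 2P + 43 gives 3P = 78, so P* = $26 and Q* = 95.
With a per-unit subsidy paid to sellers, each receives P + 12 per unit sold, so supply becomes Qs = 2(P + 12) + 43.
Solving gives Q = 103 with buyers paying $18 and sellers receiving $30 (the $12 wedge).
Gain to buyers: $8; to sellers: $4. (They sum to $12.)

Buyers gain $8 per meal; sellers gain $4 per meal.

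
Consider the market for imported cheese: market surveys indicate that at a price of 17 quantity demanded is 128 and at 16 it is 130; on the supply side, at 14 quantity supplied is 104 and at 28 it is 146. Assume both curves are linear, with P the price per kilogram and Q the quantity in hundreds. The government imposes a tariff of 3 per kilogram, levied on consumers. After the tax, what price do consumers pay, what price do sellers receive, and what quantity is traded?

Consumers pay 21.8; sellers receive 18.8; quantity = 118.4.

Demand slope: (130 − 128)/(16 − 17) = -2, so Qd = 162 − 2P.
Supply slope: (146 − 104)/(28 − 14) = 3, so Qs = 3P + 62.
Before the tax: set 162 − 2P = 3P + 62 → P* = 20, Q* = 122.
With the tax collected from consumers, demand (in seller-price terms) shifts: Qd = 162 − 2(P + 3).
New equilibrium: consumers pay 21.8, sellers receive 18.8, Q = 118.4. (Wedge: Pb − Ps = 3.)
The less price-elastic side of the market bears the larger share of a per-unit tax.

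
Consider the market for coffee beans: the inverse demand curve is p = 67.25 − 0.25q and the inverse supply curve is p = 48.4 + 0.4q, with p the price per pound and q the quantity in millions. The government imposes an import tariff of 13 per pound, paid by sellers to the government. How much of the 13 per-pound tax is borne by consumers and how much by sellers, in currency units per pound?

Consumers bear 5 per pound; sellers bear 8 per pound.

Inverting to q(p) form: qd = 269 − 4p; qs = 2.5p − 121.
Before the tax: set 269 − 4p = 2.5p − 121 → p* = 60, q* = 29.
With the tax collected from sellers, supply shifts: qs = 2.5(p − 13) − 121.
Solving gives q = 9 with consumers paying 65 and sellers receiving 52 (the 13 wedge).
Burden on consumers: 5; on sellers: 8. (They sum to 13.)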